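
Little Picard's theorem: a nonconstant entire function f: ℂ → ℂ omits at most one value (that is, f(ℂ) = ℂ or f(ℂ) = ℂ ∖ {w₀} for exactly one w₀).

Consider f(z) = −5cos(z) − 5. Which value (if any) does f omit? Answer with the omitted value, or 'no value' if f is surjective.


Little Picard bounds the complement of f(ℂ) to at most one point.
cos is entire and surjective onto ℂ: for every w ∈ ℂ, cos(ζ) = w has a solution ζ ∈ ℂ (e.g., via the complex inverse arccos). With ζ = z this gives z = ζ/(1). Then -5·cos(z) takes every value in -5·ℂ = ℂ, and adding -5 is a bijection of ℂ. So f is surjective and omits no value. (Note: only on the real line is cos bounded by [−1, 1].)

Omitted value: no value.


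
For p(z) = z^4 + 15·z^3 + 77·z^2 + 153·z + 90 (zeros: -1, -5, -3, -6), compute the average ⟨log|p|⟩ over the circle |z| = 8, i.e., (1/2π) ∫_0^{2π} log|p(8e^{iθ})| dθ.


Zeros: -6, -5, -3, -1; r = 8.
Inside |z| < r: -6, -5, -3, -1. Outside (|z| ≥ r): ∅.
p(0) = 90, so log|p(0)| = log(90) = 4.4998.
Apply Jensen: I(r) = log|p(0)| + Σ_k log(r/|z_k|), summed over zeros inside |z| < r.
  log(r/|z_k|) for z_k = -1: log(8/1) = 2.0794
  log(r/|z_k|) for z_k = -5: log(8/5) = 0.4700
  log(r/|z_k|) for z_k = -3: log(8/3) = 0.9808
  log(r/|z_k|) for z_k = -6: log(8/6) = 0.2877
Sum over inside zeros: 3.8180.
I(r) = log|p(0)| + (inside sum) = 4.4998 + 3.8180 = 8.3178.
Closed form (all zeros inside, monic): I(r) = n·log(r) = 4·log(8) = 8.3178. ✓

I(r) ≈ 8.3178.


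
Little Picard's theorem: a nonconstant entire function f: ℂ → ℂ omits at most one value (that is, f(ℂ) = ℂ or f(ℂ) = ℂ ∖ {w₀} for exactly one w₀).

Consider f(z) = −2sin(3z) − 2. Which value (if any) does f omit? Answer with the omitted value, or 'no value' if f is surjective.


Little Picard bounds the complement of f(ℂ) to at most one point.
sin is entire and surjective onto ℂ: for every w ∈ ℂ, sin(ζ) = w has a solution ζ ∈ ℂ (e.g., via the complex inverse arcsin). With ζ = 3z this gives z = ζ/(3). Then -2·sin(3z) takes every value in -2·ℂ = ℂ, and adding -2 is a bijection of ℂ. So f is surjective and omits no value. (Note: only on the real line is sin bounded by [−1, 1].)

Omitted value: no value.


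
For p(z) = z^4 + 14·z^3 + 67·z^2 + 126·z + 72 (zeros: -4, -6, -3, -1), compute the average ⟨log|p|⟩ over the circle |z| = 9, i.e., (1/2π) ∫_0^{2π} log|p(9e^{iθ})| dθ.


Zeros: -6, -4, -3, -1; r = 9.
Inside |z| < r: -6, -4, -3, -1. Outside (|z| ≥ r): ∅.
p(0) = 72, so log|p(0)| = log(72) = 4.2767.
Apply Jensen: I(r) = log|p(0)| + Σ_k log(r/|z_k|), summed over zeros inside |z| < r.
  log(r/|z_k|) for z_k = -4: log(9/4) = 0.8109
  log(r/|z_k|) for z_k = -6: log(9/6) = 0.4055
  log(r/|z_k|) for z_k = -3: log(9/3) = 1.0986
  log(r/|z_k|) for z_k = -1: log(9/1) = 2.1972
Sum over inside zeros: 4.5122.
I(r) = log|p(0)| + (inside sum) = 4.2767 + 4.5122 = 8.7889.
Closed form (all zeros inside, monic): I(r) = n·log(r) = 4·log(9) = 8.7889. ✓

I(r) ≈ 8.7889.


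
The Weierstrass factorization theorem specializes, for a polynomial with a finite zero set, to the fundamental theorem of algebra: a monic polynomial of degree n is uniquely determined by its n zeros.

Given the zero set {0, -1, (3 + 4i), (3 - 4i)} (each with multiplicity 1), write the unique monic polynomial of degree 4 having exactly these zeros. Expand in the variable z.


The polynomial is p(z) = ∏_{α ∈ S} (z − α), where S = {0, -1, (3 + 4i), (3 - 4i)}.
Expanding the product yields: p(z) = z^4 -5·z^3 + 19·z^2 + 25·z.
Note conjugate pairs combine to real quadratics: (z − (3+4i))(z − (3−4i)) = z² − 6z + 25.
The resulting polynomial has degree 4 and real coefficients as required.

p(z) = z^4 -5·z^3 + 19·z^2 + 25·z.


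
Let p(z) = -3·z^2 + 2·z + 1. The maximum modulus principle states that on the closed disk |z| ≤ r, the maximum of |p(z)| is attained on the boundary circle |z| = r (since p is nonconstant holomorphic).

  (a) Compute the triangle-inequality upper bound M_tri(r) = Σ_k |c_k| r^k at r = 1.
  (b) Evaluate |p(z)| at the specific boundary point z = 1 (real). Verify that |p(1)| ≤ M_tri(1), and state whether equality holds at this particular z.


Coefficients: c_0 = 1, c_1 = 2, c_2 = -3. Radius r = 1.
Part (a). Triangle bound: M_tri(r) = Σ_k |c_k| r^k
  = |1|·1^0 + |2|·1^1 + |-3|·1^2
  = 1 + 2 + 3 = 6.
This bounds M(r) := max_{|z|=r} |p(z)| from above; equality holds iff all terms c_k z^k can be made to align in phase at a single z on |z|=r.
Part (b). At z = 1 (real, on the circle |z| = r):
  p(1) = (1)·1^0 + (2)·1^1 + (-3)·1^2 = 0.
  |p(1)| = 0.
Check: |p(1)| = 0 ≤ 6 = M_tri(1). ✓ Equality does not hold at z = 1 (the coefficients have mixed signs, so the terms do not all align in phase there).

M_tri(1) = 6; |p(1)| = 0; equality at z=1: no.


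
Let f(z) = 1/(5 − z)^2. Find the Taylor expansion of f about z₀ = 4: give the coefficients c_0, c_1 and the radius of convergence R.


Let w = z − z₀, so z = z₀ + w.
Then 5 − z = 5 − (z₀ + w) = (5 − z₀) − w = 1 − w.
f(z) = 1/(1 − w)^2 = (1/(1)^2) · (1 − w/(1))^{−2}.
By the binomial series (1−u)^{−2} = Σ_{n≥0} C(n+1, 1) u^n for |u|<1, with u = w/(1):
  c_n = C(n+1, 1) / (1)^(n+2).
  c_0 = 1/(1)^2 = 1.
  c_1 = 2/(1)^3 = 2.
The series is valid for |w/d| < 1, i.e. |z − z₀| < |d|.
Radius of convergence: R = |5 − z₀| = |1| = 1 (distance from z₀ to the singularity z = 5).

c_0 = 1, c_1 = 2; R = 1.


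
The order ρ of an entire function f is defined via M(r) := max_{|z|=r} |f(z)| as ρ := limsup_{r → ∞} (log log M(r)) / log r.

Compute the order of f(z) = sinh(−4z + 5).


sinh(w) is a linear combination of e^{iw} and e^{−iw} (or e^w, e^{−w} in the hyperbolic case), so |sinh(w)| ≤ e^{|w|}. With w = −4z + 5, |w| ≤ 4|z| + 5 = 4r + 5 on |z| = r, giving M(r) ≤ e^{4r + 5}, so ρ ≤ 1. On a suitable ray (z = it for sin/cos; z = t for sinh/cosh, t real → ∞), |sinh(−4z + 5)| grows like e^{4|t|}/2, so ρ ≥ 1. Hence ρ = 1.
Therefore ρ = 1.

Order ρ = 1.


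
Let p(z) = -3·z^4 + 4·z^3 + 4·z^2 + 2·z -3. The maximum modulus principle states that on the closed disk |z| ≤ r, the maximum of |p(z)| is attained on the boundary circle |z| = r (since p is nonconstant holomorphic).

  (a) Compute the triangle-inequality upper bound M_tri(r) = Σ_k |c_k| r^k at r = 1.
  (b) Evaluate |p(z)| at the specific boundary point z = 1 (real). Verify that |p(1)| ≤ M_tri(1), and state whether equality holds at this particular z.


Coefficients: c_0 = -3, c_1 = 2, c_2 = 4, c_3 = 4, c_4 = -3. Radius r = 1.
Part (a). Triangle bound: M_tri(r) = Σ_k |c_k| r^k
  = |-3|·1^0 + |2|·1^1 + |4|·1^2 + |4|·1^3 + |-3|·1^4
  = 3 + 2 + 4 + 4 + 3 = 16.
This bounds M(r) := max_{|z|=r} |p(z)| from above; equality holds iff all terms c_k z^k can be made to align in phase at a single z on |z|=r.
Part (b). At z = 1 (real, on the circle |z| = r):
  p(1) = (-3)·1^0 + (2)·1^1 + (4)·1^2 + (4)·1^3 + (-3)·1^4 = 4.
  |p(1)| = 4.
Check: |p(1)| = 4 ≤ 16 = M_tri(1). ✓ Equality does not hold at z = 1 (the coefficients have mixed signs, so the terms do not all align in phase there).

M_tri(1) = 16; |p(1)| = 4; equality at z=1: no.


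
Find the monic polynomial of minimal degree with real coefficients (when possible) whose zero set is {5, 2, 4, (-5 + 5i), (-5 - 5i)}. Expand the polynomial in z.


The polynomial is p(z) = ∏_{α ∈ S} (z − α), where S = {5, 2, 4, (-5 + 5i), (-5 - 5i)}.
Expanding the product yields: p(z) = z^5 -z^4 -22·z^3 -210·z^2 + 1500·z -2000.
Note conjugate pairs combine to real quadratics: (z − (-5+5i))(z − (-5−5i)) = z² + 10z + 50.
The resulting polynomial has degree 5 and real coefficients as required.

p(z) = z^5 -z^4 -22·z^3 -210·z^2 + 1500·z -2000.


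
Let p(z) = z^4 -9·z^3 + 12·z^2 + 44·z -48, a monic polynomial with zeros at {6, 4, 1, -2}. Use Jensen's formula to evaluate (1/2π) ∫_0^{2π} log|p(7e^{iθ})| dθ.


Zeros: -2, 1, 4, 6; r = 7.
Inside |z| < r: -2, 1, 4, 6. Outside (|z| ≥ r): ∅.
p(0) = -48, so log|p(0)| = log(48) = 3.8712.
Apply Jensen: I(r) = log|p(0)| + Σ_k log(r/|z_k|), summed over zeros inside |z| < r.
  log(r/|z_k|) for z_k = 6: log(7/6) = 0.1542
  log(r/|z_k|) for z_k = 4: log(7/4) = 0.5596
  log(r/|z_k|) for z_k = 1: log(7/1) = 1.9459
  log(r/|z_k|) for z_k = -2: log(7/2) = 1.2528
Sum over inside zeros: 3.9124.
I(r) = log|p(0)| + (inside sum) = 3.8712 + 3.9124 = 7.7836.
Closed form (all zeros inside, monic): I(r) = n·log(r) = 4·log(7) = 7.7836. ✓

I(r) ≈ 7.7836.


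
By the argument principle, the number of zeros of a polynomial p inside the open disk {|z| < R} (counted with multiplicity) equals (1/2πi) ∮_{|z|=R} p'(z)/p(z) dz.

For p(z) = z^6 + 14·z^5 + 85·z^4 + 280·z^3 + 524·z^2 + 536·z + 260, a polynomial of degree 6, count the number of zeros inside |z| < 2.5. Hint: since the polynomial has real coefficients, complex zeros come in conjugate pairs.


The zeros of p are: (-3 + 1i), (-3 - 1i), (-1 + 1i), (-1 - 1i), (-3 + 2i), (-3 - 2i).
Their magnitudes are: 3.162, 3.162, 1.414, 1.414, 3.606, 3.606.
Zeros with |z| < R = 2.5: (-1 + 1i), (-1 - 1i).
Count = 2.
By the argument principle, (1/2πi) ∮_{|z|=R} p'(z)/p(z) dz equals exactly this count.

Number of zeros inside |z| < 2.5: 2.


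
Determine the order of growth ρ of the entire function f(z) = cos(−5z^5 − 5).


Write cos(w) = (e^{iw} ± e^{−iw})/(2 or 2i), so |cos(w)| ≤ e^{|w|}. With w = −5z^5 − 5, |w| ≤ 5r^5 + 5 on |z|=r, giving M(r) ≤ e^{5r^5 + 5} and ρ ≤ 5. For the lower bound, choose z on |z|=r with -5z^5 purely imaginary of modulus 5r^5; then |cos(−5z^5 − 5)| grows like e^{5r^5}/2, so ρ ≥ 5. Hence ρ = 5.
Therefore ρ = 5.

Order ρ = 5.


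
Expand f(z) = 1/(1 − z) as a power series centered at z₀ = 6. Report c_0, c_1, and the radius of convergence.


Let w = z − z₀, so z = z₀ + w.
Then 1 − z = 1 − (z₀ + w) = (1 − z₀) − w = -5 − w.
f(z) = 1/(-5 − w) = (1/(-5)) · 1/(1 − w/(-5)) = Σ_{n≥0} w^n / (-5)^(n+1).
So c_n = 1/(-5)^(n+1):
  c_0 = 1/(-5)^1 = -1/5.
  c_1 = 1/(-5)^2 = 1/25.
The series is valid for |w/d| < 1, i.e. |z − z₀| < |d|.
Radius of convergence: R = |1 − z₀| = |-5| = 5 (distance from z₀ to the singularity z = 1).

c_0 = -1/5, c_1 = 1/25; R = 5.


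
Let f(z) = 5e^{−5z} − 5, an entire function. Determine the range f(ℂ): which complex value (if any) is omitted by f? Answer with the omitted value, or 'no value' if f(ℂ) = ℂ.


Little Picard bounds the complement of f(ℂ) to at most one point.
e^{−5z} is never zero on ℂ, so 5·e^{−5z} takes every value in ℂ ∖ {0}. Adding -5 shifts the range to ℂ ∖ {-5}. Thus f omits exactly the value -5.

Omitted value: -5.


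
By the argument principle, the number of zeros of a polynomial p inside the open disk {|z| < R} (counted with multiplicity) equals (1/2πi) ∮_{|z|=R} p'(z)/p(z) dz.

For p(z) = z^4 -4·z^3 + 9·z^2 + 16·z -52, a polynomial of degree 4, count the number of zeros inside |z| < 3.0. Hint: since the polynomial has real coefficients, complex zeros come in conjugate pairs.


The zeros of p are: (2 + 3i), (2 - 3i), 2, -2.
Their magnitudes are: 3.606, 3.606, 2, 2.
Zeros with |z| < R = 3.0: 2, -2.
Count = 2.
By the argument principle, (1/2πi) ∮_{|z|=R} p'(z)/p(z) dz equals exactly this count.

Number of zeros inside |z| < 3.0: 2.


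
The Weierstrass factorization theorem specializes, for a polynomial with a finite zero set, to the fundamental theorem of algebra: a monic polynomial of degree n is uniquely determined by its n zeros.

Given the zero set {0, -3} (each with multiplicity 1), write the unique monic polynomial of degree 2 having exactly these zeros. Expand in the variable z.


The polynomial is p(z) = ∏_{α ∈ S} (z − α), where S = {0, -3}.
Expanding the product yields: p(z) = z^2 + 3·z.
The resulting polynomial has degree 2 and real coefficients as required.

p(z) = z^2 + 3·z.


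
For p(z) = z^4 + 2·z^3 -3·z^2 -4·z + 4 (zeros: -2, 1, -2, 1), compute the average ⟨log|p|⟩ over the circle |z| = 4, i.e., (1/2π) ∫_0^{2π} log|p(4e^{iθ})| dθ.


Zeros: -2, -2, 1, 1; r = 4.
Inside |z| < r: -2, -2, 1, 1. Outside (|z| ≥ r): ∅.
p(0) = 4, so log|p(0)| = log(4) = 1.3863.
Apply Jensen: I(r) = log|p(0)| + Σ_k log(r/|z_k|), summed over zeros inside |z| < r.
  log(r/|z_k|) for z_k = -2: log(4/2) = 0.6931
  log(r/|z_k|) for z_k = 1: log(4/1) = 1.3863
  log(r/|z_k|) for z_k = -2: log(4/2) = 0.6931
  log(r/|z_k|) for z_k = 1: log(4/1) = 1.3863
Sum over inside zeros: 4.1589.
I(r) = log|p(0)| + (inside sum) = 1.3863 + 4.1589 = 5.5452.
Closed form (all zeros inside, monic): I(r) = n·log(r) = 4·log(4) = 5.5452. ✓

I(r) ≈ 5.5452.


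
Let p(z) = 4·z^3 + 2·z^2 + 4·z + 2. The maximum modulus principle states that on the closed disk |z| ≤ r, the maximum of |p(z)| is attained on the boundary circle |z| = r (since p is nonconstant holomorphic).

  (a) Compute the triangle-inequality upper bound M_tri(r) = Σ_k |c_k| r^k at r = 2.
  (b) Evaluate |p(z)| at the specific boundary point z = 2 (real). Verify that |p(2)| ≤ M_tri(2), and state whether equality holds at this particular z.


Coefficients: c_0 = 2, c_1 = 4, c_2 = 2, c_3 = 4. Radius r = 2.
Part (a). Triangle bound: M_tri(r) = Σ_k |c_k| r^k
  = |2|·2^0 + |4|·2^1 + |2|·2^2 + |4|·2^3
  = 2 + 8 + 8 + 32 = 50.
This bounds M(r) := max_{|z|=r} |p(z)| from above; equality holds iff all terms c_k z^k can be made to align in phase at a single z on |z|=r.
Part (b). At z = 2 (real, on the circle |z| = r):
  p(2) = (2)·2^0 + (4)·2^1 + (2)·2^2 + (4)·2^3 = 50.
  |p(2)| = 50.
Since all nonzero coefficients share the same sign, |p(2)| = 50 = M_tri(2); the triangle bound is attained at z = 2, so in fact M(r) = 50.

M_tri(2) = 50; |p(2)| = 50; equality at z=2: yes.


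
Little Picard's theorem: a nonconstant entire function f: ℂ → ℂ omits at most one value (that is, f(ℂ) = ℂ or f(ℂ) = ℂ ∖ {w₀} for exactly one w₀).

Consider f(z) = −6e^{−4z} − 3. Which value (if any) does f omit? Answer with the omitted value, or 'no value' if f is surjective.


Little Picard bounds the complement of f(ℂ) to at most one point.
e^{−4z} is never zero on ℂ, so -6·e^{−4z} takes every value in ℂ ∖ {0}. Adding -3 shifts the range to ℂ ∖ {-3}. Thus f omits exactly the value -3.

Omitted value: -3.


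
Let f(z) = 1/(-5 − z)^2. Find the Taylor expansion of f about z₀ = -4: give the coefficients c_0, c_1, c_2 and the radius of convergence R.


Let w = z − z₀, so z = z₀ + w.
Then -5 − z = -5 − (z₀ + w) = (-5 − z₀) − w = -1 − w.
f(z) = 1/(-1 − w)^2 = (1/(-1)^2) · (1 − w/(-1))^{−2}.
By the binomial series (1−u)^{−2} = Σ_{n≥0} C(n+1, 1) u^n for |u|<1, with u = w/(-1):
  c_n = C(n+1, 1) / (-1)^(n+2).
  c_0 = 1/(-1)^2 = 1.
  c_1 = 2/(-1)^3 = -2.
  c_2 = 3/(-1)^4 = 3.
The series is valid for |w/d| < 1, i.e. |z − z₀| < |d|.
Radius of convergence: R = |-5 − z₀| = |-1| = 1 (distance from z₀ to the singularity z = -5).

c_0 = 1, c_1 = -2, c_2 = 3; R = 1.


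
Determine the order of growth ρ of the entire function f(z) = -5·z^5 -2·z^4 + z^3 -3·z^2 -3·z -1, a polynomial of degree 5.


|f(z)| ≤ Σ|c_k|·r^k = O(r^5) as r → ∞. Polynomial growth is O(e^{r^ε}) for every ε > 0 (since r^5/e^{r^ε} → 0), so ρ ≤ ε for all ε > 0, i.e. ρ = 0. Every nonconstant polynomial has order 0.
Therefore ρ = 0.

Order ρ = 0.


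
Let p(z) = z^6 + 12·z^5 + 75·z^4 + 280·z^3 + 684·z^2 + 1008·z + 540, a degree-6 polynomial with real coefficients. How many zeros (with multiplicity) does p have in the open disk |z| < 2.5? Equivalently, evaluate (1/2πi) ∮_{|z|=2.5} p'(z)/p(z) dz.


The zeros of p are: -3, -1, (-1 + 3i), (-1 - 3i), (-3 + 3i), (-3 - 3i).
Their magnitudes are: 3, 1, 3.162, 3.162, 4.243, 4.243.
Zeros with |z| < R = 2.5: -1.
Count = 1.
By the argument principle, (1/2πi) ∮_{|z|=R} p'(z)/p(z) dz equals exactly this count.

Number of zeros inside |z| < 2.5: 1.


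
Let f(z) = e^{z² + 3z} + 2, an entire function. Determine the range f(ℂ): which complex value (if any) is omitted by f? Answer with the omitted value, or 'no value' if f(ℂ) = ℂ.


Little Picard bounds the complement of f(ℂ) to at most one point.
The exponent g(z) = z² + 3z is a nonconstant polynomial, hence surjective onto ℂ. So e^{g(z)} takes every value in {e^w : w ∈ ℂ} = ℂ ∖ {0}. Adding 2 shifts the range to ℂ ∖ {2}. f omits exactly 2.

Omitted value: 2.


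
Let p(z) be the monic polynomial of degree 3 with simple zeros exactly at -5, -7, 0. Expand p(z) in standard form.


The polynomial is p(z) = ∏_{α ∈ S} (z − α), where S = {-5, -7, 0}.
Expanding the product yields: p(z) = z^3 + 12·z^2 + 35·z.
The resulting polynomial has degree 3 and real coefficients as required.

p(z) = z^3 + 12·z^2 + 35·z.


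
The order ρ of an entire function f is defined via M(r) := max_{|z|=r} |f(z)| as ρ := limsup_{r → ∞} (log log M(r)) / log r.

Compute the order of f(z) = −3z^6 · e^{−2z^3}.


M(r) = max_{|z|=r} |-3|·|z|^6·|e^{−2z^3}| = 3·r^6 · e^{2r^3} (the factors attain their maxima compatibly on |z|=r). Then log M(r) = log 3 + 6·log r + 2r^3, dominated by the last term, so log log M(r) ~ 3·log r. The polynomial factor -3z^6 contributes only a log r term and does not affect the order. ρ = 3.
Therefore ρ = 3.

Order ρ = 3.


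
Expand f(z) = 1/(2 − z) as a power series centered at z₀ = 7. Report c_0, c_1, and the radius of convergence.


Let w = z − z₀, so z = z₀ + w.
Then 2 − z = 2 − (z₀ + w) = (2 − z₀) − w = -5 − w.
f(z) = 1/(-5 − w) = (1/(-5)) · 1/(1 − w/(-5)) = Σ_{n≥0} w^n / (-5)^(n+1).
So c_n = 1/(-5)^(n+1):
  c_0 = 1/(-5)^1 = -1/5.
  c_1 = 1/(-5)^2 = 1/25.
The series is valid for |w/d| < 1, i.e. |z − z₀| < |d|.
Radius of convergence: R = |2 − z₀| = |-5| = 5 (distance from z₀ to the singularity z = 2).

c_0 = -1/5, c_1 = 1/25; R = 5.


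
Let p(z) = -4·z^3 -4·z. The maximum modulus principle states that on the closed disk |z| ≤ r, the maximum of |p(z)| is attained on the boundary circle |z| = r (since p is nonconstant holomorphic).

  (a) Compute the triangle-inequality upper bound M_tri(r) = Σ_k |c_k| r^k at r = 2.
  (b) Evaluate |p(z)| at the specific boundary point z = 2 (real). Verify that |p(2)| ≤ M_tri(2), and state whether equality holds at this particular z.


Coefficients: c_0 = 0, c_1 = -4, c_2 = 0, c_3 = -4. Radius r = 2.
Part (a). Triangle bound: M_tri(r) = Σ_k |c_k| r^k
  = |0|·2^0 + |-4|·2^1 + |0|·2^2 + |-4|·2^3
  = 0 + 8 + 0 + 32 = 40.
This bounds M(r) := max_{|z|=r} |p(z)| from above; equality holds iff all terms c_k z^k can be made to align in phase at a single z on |z|=r.
Part (b). At z = 2 (real, on the circle |z| = r):
  p(2) = (0)·2^0 + (-4)·2^1 + (0)·2^2 + (-4)·2^3 = -40.
  |p(2)| = 40.
Since all nonzero coefficients share the same sign, |p(2)| = 40 = M_tri(2); the triangle bound is attained at z = 2, so in fact M(r) = 40.

M_tri(2) = 40; |p(2)| = 40; equality at z=2: yes.


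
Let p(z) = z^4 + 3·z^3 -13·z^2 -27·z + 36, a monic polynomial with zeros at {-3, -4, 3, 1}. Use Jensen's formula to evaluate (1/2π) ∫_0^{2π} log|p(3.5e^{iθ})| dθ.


Zeros: -4, -3, 1, 3; r = 3.5.
Inside |z| < r: -3, 1, 3. Outside (|z| ≥ r): -4.
p(0) = 36, so log|p(0)| = log(36) = 3.5835.
Apply Jensen: I(r) = log|p(0)| + Σ_k log(r/|z_k|), summed over zeros inside |z| < r.
  log(r/|z_k|) for z_k = -3: log(3.5/3) = 0.1542
  log(r/|z_k|) for z_k = 3: log(3.5/3) = 0.1542
  log(r/|z_k|) for z_k = 1: log(3.5/1) = 1.2528
  Outside zeros (-4) contribute nothing to the Jensen sum.
Sum over inside zeros: 1.5611.
I(r) = log|p(0)| + (inside sum) = 3.5835 + 1.5611 = 5.1446.
Note: since some zeros are outside |z| ≤ r, the simplified n·log(r) form does NOT apply — only the inside zeros contribute.

I(r) ≈ 5.1446.


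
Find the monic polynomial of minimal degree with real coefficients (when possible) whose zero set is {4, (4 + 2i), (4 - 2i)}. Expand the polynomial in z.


The polynomial is p(z) = ∏_{α ∈ S} (z − α), where S = {4, (4 + 2i), (4 - 2i)}.
Expanding the product yields: p(z) = z^3 -12·z^2 + 52·z -80.
Note conjugate pairs combine to real quadratics: (z − (4+2i))(z − (4−2i)) = z² − 8z + 20.
The resulting polynomial has degree 3 and real coefficients as required.

p(z) = z^3 -12·z^2 + 52·z -80.


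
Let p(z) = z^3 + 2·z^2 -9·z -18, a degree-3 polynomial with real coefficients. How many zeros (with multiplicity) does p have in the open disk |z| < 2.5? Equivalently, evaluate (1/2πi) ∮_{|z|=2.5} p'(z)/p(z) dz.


The zeros of p are: -3, -2, 3.
Their magnitudes are: 3, 2, 3.
Zeros with |z| < R = 2.5: -2.
Count = 1.
By the argument principle, (1/2πi) ∮_{|z|=R} p'(z)/p(z) dz equals exactly this count.

Number of zeros inside |z| < 2.5: 1.


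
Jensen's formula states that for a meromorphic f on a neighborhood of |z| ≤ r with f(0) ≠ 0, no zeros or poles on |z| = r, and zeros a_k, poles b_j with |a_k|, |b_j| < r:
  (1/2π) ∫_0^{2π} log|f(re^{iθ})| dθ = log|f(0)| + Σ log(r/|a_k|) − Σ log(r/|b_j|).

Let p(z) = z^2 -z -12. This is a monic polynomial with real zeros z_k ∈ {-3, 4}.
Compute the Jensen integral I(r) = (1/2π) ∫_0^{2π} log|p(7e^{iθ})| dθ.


Zeros: -3, 4; r = 7.
Inside |z| < r: -3, 4. Outside (|z| ≥ r): ∅.
p(0) = -12, so log|p(0)| = log(12) = 2.4849.
Apply Jensen: I(r) = log|p(0)| + Σ_k log(r/|z_k|), summed over zeros inside |z| < r.
  log(r/|z_k|) for z_k = -3: log(7/3) = 0.8473
  log(r/|z_k|) for z_k = 4: log(7/4) = 0.5596
Sum over inside zeros: 1.4069.
I(r) = log|p(0)| + (inside sum) = 2.4849 + 1.4069 = 3.8918.
Closed form (all zeros inside, monic): I(r) = n·log(r) = 2·log(7) = 3.8918. ✓

I(r) ≈ 3.8918.


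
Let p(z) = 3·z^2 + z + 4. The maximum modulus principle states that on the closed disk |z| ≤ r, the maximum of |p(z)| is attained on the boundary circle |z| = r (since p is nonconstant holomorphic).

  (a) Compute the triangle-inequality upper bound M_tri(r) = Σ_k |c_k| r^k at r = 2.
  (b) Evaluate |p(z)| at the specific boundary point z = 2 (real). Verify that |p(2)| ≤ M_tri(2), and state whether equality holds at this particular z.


Coefficients: c_0 = 4, c_1 = 1, c_2 = 3. Radius r = 2.
Part (a). Triangle bound: M_tri(r) = Σ_k |c_k| r^k
  = |4|·2^0 + |1|·2^1 + |3|·2^2
  = 4 + 2 + 12 = 18.
This bounds M(r) := max_{|z|=r} |p(z)| from above; equality holds iff all terms c_k z^k can be made to align in phase at a single z on |z|=r.
Part (b). At z = 2 (real, on the circle |z| = r):
  p(2) = (4)·2^0 + (1)·2^1 + (3)·2^2 = 18.
  |p(2)| = 18.
Since all nonzero coefficients share the same sign, |p(2)| = 18 = M_tri(2); the triangle bound is attained at z = 2, so in fact M(r) = 18.

M_tri(2) = 18; |p(2)| = 18; equality at z=2: yes.


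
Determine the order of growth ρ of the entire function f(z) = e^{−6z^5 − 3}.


|e^{−6z^5 − 3}| = e^{Re(-6·z^5) + -3} ≤ e^{6|z|^5 + -3} = e^{6r^5 + -3} on |z| = r, so ρ ≤ 5. Choosing z on |z|=r so that -6·z^5 is real positive (always possible by picking arg z appropriately) gives |f(z)| = e^{6r^5 + -3}, matching the bound. The additive constant -3 does not affect log log M(r) ~ 5·log r. Hence ρ = 5.
Therefore ρ = 5.

Order ρ = 5.


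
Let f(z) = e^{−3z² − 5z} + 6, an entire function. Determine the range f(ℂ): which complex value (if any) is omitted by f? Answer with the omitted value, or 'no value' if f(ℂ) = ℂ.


Little Picard bounds the complement of f(ℂ) to at most one point.
The exponent g(z) = −3z² − 5z is a nonconstant polynomial, hence surjective onto ℂ. So e^{g(z)} takes every value in {e^w : w ∈ ℂ} = ℂ ∖ {0}. Adding 6 shifts the range to ℂ ∖ {6}. f omits exactly 6.

Omitted value: 6.


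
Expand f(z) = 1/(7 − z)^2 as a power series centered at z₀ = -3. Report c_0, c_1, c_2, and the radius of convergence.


Let w = z − z₀, so z = z₀ + w.
Then 7 − z = 7 − (z₀ + w) = (7 − z₀) − w = 10 − w.
f(z) = 1/(10 − w)^2 = (1/(10)^2) · (1 − w/(10))^{−2}.
By the binomial series (1−u)^{−2} = Σ_{n≥0} C(n+1, 1) u^n for |u|<1, with u = w/(10):
  c_n = C(n+1, 1) / (10)^(n+2).
  c_0 = 1/(10)^2 = 1/100.
  c_1 = 2/(10)^3 = 1/500.
  c_2 = 3/(10)^4 = 3/10000.
The series is valid for |w/d| < 1, i.e. |z − z₀| < |d|.
Radius of convergence: R = |7 − z₀| = |10| = 10 (distance from z₀ to the singularity z = 7).

c_0 = 1/100, c_1 = 1/500, c_2 = 3/10000; R = 10.


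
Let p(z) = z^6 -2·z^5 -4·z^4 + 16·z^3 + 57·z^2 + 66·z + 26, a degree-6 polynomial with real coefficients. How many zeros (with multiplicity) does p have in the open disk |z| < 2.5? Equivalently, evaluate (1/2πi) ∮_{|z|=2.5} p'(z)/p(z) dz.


The zeros of p are: (-1 + 1i), (-1 - 1i), -1, (3 + 2i), (3 - 2i), -1.
Their magnitudes are: 1.414, 1.414, 1, 3.606, 3.606, 1.
Zeros with |z| < R = 2.5: (-1 + 1i), (-1 - 1i), -1, -1.
Count = 4.
By the argument principle, (1/2πi) ∮_{|z|=R} p'(z)/p(z) dz equals exactly this count.

Number of zeros inside |z| < 2.5: 4.


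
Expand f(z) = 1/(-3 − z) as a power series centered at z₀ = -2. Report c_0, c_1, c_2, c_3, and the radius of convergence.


Let w = z − z₀, so z = z₀ + w.
Then -3 − z = -3 − (z₀ + w) = (-3 − z₀) − w = -1 − w.
f(z) = 1/(-1 − w) = (1/(-1)) · 1/(1 − w/(-1)) = Σ_{n≥0} w^n / (-1)^(n+1).
So c_n = 1/(-1)^(n+1):
  c_0 = 1/(-1)^1 = -1.
  c_1 = 1/(-1)^2 = 1.
  c_2 = 1/(-1)^3 = -1.
  c_3 = 1/(-1)^4 = 1.
The series is valid for |w/d| < 1, i.e. |z − z₀| < |d|.
Radius of convergence: R = |-3 − z₀| = |-1| = 1 (distance from z₀ to the singularity z = -3).

c_0 = -1, c_1 = 1, c_2 = -1, c_3 = 1; R = 1.


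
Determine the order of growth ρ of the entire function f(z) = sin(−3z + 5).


sin(w) is a linear combination of e^{iw} and e^{−iw} (or e^w, e^{−w} in the hyperbolic case), so |sin(w)| ≤ e^{|w|}. With w = −3z + 5, |w| ≤ 3|z| + 5 = 3r + 5 on |z| = r, giving M(r) ≤ e^{3r + 5}, so ρ ≤ 1. On a suitable ray (z = it for sin/cos; z = t for sinh/cosh, t real → ∞), |sin(−3z + 5)| grows like e^{3|t|}/2, so ρ ≥ 1. Hence ρ = 1.
Therefore ρ = 1.

Order ρ = 1.


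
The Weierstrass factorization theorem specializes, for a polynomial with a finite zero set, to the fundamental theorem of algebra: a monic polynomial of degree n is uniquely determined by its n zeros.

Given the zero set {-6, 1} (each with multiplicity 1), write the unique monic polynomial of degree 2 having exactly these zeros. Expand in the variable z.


The polynomial is p(z) = ∏_{α ∈ S} (z − α), where S = {-6, 1}.
Expanding the product yields: p(z) = z^2 + 5·z -6.
The resulting polynomial has degree 2 and real coefficients as required.

p(z) = z^2 + 5·z -6.


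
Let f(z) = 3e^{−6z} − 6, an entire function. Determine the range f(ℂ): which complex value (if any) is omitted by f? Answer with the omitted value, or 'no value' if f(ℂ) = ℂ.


Little Picard bounds the complement of f(ℂ) to at most one point.
e^{−6z} is never zero on ℂ, so 3·e^{−6z} takes every value in ℂ ∖ {0}. Adding -6 shifts the range to ℂ ∖ {-6}. Thus f omits exactly the value -6.

Omitted value: -6.


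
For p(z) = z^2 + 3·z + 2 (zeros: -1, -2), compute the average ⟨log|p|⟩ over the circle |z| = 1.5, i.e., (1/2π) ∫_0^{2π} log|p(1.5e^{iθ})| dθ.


Zeros: -2, -1; r = 1.5.
Inside |z| < r: -1. Outside (|z| ≥ r): -2.
p(0) = 2, so log|p(0)| = log(2) = 0.6931.
Apply Jensen: I(r) = log|p(0)| + Σ_k log(r/|z_k|), summed over zeros inside |z| < r.
  log(r/|z_k|) for z_k = -1: log(1.5/1) = 0.4055
  Outside zeros (-2) contribute nothing to the Jensen sum.
Sum over inside zeros: 0.4055.
I(r) = log|p(0)| + (inside sum) = 0.6931 + 0.4055 = 1.0986.
Note: since some zeros are outside |z| ≤ r, the simplified n·log(r) form does NOT apply — only the inside zeros contribute.

I(r) ≈ 1.0986.


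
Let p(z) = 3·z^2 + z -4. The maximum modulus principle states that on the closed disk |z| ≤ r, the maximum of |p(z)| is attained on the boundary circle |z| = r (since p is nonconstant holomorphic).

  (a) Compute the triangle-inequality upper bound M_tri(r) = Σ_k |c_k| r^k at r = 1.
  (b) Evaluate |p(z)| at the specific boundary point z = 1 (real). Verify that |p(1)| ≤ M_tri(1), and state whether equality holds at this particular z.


Coefficients: c_0 = -4, c_1 = 1, c_2 = 3. Radius r = 1.
Part (a). Triangle bound: M_tri(r) = Σ_k |c_k| r^k
  = |-4|·1^0 + |1|·1^1 + |3|·1^2
  = 4 + 1 + 3 = 8.
This bounds M(r) := max_{|z|=r} |p(z)| from above; equality holds iff all terms c_k z^k can be made to align in phase at a single z on |z|=r.
Part (b). At z = 1 (real, on the circle |z| = r):
  p(1) = (-4)·1^0 + (1)·1^1 + (3)·1^2 = 0.
  |p(1)| = 0.
Check: |p(1)| = 0 ≤ 8 = M_tri(1). ✓ Equality does not hold at z = 1 (the coefficients have mixed signs, so the terms do not all align in phase there).

M_tri(1) = 8; |p(1)| = 0; equality at z=1: no.


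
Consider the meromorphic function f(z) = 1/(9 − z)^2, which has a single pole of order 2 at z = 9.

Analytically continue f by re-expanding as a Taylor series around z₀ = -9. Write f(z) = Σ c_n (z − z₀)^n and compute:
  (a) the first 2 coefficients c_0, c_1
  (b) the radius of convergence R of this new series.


Let w = z − z₀, so z = z₀ + w.
Then 9 − z = 9 − (z₀ + w) = (9 − z₀) − w = 18 − w.
f(z) = 1/(18 − w)^2 = (1/(18)^2) · (1 − w/(18))^{−2}.
By the binomial series (1−u)^{−2} = Σ_{n≥0} C(n+1, 1) u^n for |u|<1, with u = w/(18):
  c_n = C(n+1, 1) / (18)^(n+2).
  c_0 = 1/(18)^2 = 1/324.
  c_1 = 2/(18)^3 = 1/2916.
The series is valid for |w/d| < 1, i.e. |z − z₀| < |d|.
Radius of convergence: R = |9 − z₀| = |18| = 18 (distance from z₀ to the singularity z = 9).

c_0 = 1/324, c_1 = 1/2916; R = 18.


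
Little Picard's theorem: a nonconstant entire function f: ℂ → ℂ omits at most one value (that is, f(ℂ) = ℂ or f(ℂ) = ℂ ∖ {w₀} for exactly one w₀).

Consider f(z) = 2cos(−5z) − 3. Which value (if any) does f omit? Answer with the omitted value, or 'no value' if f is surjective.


Little Picard bounds the complement of f(ℂ) to at most one point.
cos is entire and surjective onto ℂ: for every w ∈ ℂ, cos(ζ) = w has a solution ζ ∈ ℂ (e.g., via the complex inverse arccos). With ζ = −5z this gives z = ζ/(-5). Then 2·cos(−5z) takes every value in 2·ℂ = ℂ, and adding -3 is a bijection of ℂ. So f is surjective and omits no value. (Note: only on the real line is cos bounded by [−1, 1].)

Omitted value: no value.


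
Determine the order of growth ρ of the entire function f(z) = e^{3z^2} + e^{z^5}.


Each summand is entire of order 2 and 5 respectively (as in the single-exponential case). The order of a sum is at most the max of the orders, so ρ ≤ 5. For the lower bound: on |z|=r choose arg z so that 1z^5 is real positive; then |e^{1z^5}| = e^{1r^5} while |e^{3z^2}| ≤ e^{3r^2} = o(e^{1r^5}). So |f| ≥ e^{1r^5}(1 − o(1)) and ρ ≥ 5. Hence ρ = max(2, 5) = 5.
Therefore ρ = 5.

Order ρ = 5.


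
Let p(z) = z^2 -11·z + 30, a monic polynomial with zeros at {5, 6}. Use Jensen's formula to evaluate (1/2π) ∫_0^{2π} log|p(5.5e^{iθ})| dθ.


Zeros: 5, 6; r = 5.5.
Inside |z| < r: 5. Outside (|z| ≥ r): 6.
p(0) = 30, so log|p(0)| = log(30) = 3.4012.
Apply Jensen: I(r) = log|p(0)| + Σ_k log(r/|z_k|), summed over zeros inside |z| < r.
  log(r/|z_k|) for z_k = 5: log(5.5/5) = 0.0953
  Outside zeros (6) contribute nothing to the Jensen sum.
Sum over inside zeros: 0.0953.
I(r) = log|p(0)| + (inside sum) = 3.4012 + 0.0953 = 3.4965.
Note: since some zeros are outside |z| ≤ r, the simplified n·log(r) form does NOT apply — only the inside zeros contribute.

I(r) ≈ 3.4965.


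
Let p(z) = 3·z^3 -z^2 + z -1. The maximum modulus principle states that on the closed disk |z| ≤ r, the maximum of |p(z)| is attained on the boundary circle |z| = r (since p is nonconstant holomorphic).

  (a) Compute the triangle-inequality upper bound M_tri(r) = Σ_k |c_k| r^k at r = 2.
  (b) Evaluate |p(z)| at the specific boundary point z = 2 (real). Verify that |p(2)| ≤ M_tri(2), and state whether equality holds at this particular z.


Coefficients: c_0 = -1, c_1 = 1, c_2 = -1, c_3 = 3. Radius r = 2.
Part (a). Triangle bound: M_tri(r) = Σ_k |c_k| r^k
  = |-1|·2^0 + |1|·2^1 + |-1|·2^2 + |3|·2^3
  = 1 + 2 + 4 + 24 = 31.
This bounds M(r) := max_{|z|=r} |p(z)| from above; equality holds iff all terms c_k z^k can be made to align in phase at a single z on |z|=r.
Part (b). At z = 2 (real, on the circle |z| = r):
  p(2) = (-1)·2^0 + (1)·2^1 + (-1)·2^2 + (3)·2^3 = 21.
  |p(2)| = 21.
Check: |p(2)| = 21 ≤ 31 = M_tri(2). ✓ Equality does not hold at z = 2 (the coefficients have mixed signs, so the terms do not all align in phase there).

M_tri(2) = 31; |p(2)| = 21; equality at z=2: no.


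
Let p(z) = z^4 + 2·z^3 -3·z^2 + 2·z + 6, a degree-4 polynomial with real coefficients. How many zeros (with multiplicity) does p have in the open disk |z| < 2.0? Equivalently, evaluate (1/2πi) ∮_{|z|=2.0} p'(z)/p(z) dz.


The zeros of p are: (1 + 1i), (1 - 1i), -1, -3.
Their magnitudes are: 1.414, 1.414, 1, 3.
Zeros with |z| < R = 2.0: (1 + 1i), (1 - 1i), -1.
Count = 3.
By the argument principle, (1/2πi) ∮_{|z|=R} p'(z)/p(z) dz equals exactly this count.

Number of zeros inside |z| < 2.0: 3.


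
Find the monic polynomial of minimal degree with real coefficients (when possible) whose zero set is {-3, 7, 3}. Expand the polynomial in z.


The polynomial is p(z) = ∏_{α ∈ S} (z − α), where S = {-3, 7, 3}.
Expanding the product yields: p(z) = z^3 -7·z^2 -9·z + 63.
The resulting polynomial has degree 3 and real coefficients as required.

p(z) = z^3 -7·z^2 -9·z + 63.


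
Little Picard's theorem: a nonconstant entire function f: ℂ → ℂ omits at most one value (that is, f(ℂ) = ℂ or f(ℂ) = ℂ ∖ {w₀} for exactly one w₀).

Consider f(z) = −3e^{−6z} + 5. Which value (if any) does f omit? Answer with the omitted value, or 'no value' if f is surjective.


Little Picard bounds the complement of f(ℂ) to at most one point.
e^{−6z} is never zero on ℂ, so -3·e^{−6z} takes every value in ℂ ∖ {0}. Adding 5 shifts the range to ℂ ∖ {5}. Thus f omits exactly the value 5.

Omitted value: 5.


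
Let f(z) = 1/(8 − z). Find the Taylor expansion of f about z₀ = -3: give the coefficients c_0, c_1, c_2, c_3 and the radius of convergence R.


Let w = z − z₀, so z = z₀ + w.
Then 8 − z = 8 − (z₀ + w) = (8 − z₀) − w = 11 − w.
f(z) = 1/(11 − w) = (1/(11)) · 1/(1 − w/(11)) = Σ_{n≥0} w^n / (11)^(n+1).
So c_n = 1/(11)^(n+1):
  c_0 = 1/(11)^1 = 1/11.
  c_1 = 1/(11)^2 = 1/121.
  c_2 = 1/(11)^3 = 1/1331.
  c_3 = 1/(11)^4 = 1/14641.
The series is valid for |w/d| < 1, i.e. |z − z₀| < |d|.
Radius of convergence: R = |8 − z₀| = |11| = 11 (distance from z₀ to the singularity z = 8).

c_0 = 1/11, c_1 = 1/121, c_2 = 1/1331, c_3 = 1/14641; R = 11.


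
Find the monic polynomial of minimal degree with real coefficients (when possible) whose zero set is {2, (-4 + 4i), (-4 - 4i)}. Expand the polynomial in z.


The polynomial is p(z) = ∏_{α ∈ S} (z − α), where S = {2, (-4 + 4i), (-4 - 4i)}.
Expanding the product yields: p(z) = z^3 + 6·z^2 + 16·z -64.
Note conjugate pairs combine to real quadratics: (z − (-4+4i))(z − (-4−4i)) = z² + 8z + 32.
The resulting polynomial has degree 3 and real coefficients as required.

p(z) = z^3 + 6·z^2 + 16·z -64.


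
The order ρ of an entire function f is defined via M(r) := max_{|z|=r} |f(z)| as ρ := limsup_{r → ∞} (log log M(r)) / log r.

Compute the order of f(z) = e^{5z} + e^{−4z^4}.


Each summand is entire of order 1 and 4 respectively (as in the single-exponential case). The order of a sum is at most the max of the orders, so ρ ≤ 4. For the lower bound: on |z|=r choose arg z so that -4z^4 is real positive; then |e^{-4z^4}| = e^{4r^4} while |e^{5z}| ≤ e^{5r^1} = o(e^{4r^4}). So |f| ≥ e^{4r^4}(1 − o(1)) and ρ ≥ 4. Hence ρ = max(1, 4) = 4.
Therefore ρ = 4.

Order ρ = 4.


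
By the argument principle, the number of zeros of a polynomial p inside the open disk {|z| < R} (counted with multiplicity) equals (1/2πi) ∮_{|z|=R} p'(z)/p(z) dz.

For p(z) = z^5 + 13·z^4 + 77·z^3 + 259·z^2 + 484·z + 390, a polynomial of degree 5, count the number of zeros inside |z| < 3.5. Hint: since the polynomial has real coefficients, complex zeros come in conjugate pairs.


The zeros of p are: (-2 + 3i), (-2 - 3i), (-3 + 1i), (-3 - 1i), -3.
Their magnitudes are: 3.606, 3.606, 3.162, 3.162, 3.
Zeros with |z| < R = 3.5: (-3 + 1i), (-3 - 1i), -3.
Count = 3.
By the argument principle, (1/2πi) ∮_{|z|=R} p'(z)/p(z) dz equals exactly this count.

Number of zeros inside |z| < 3.5: 3.


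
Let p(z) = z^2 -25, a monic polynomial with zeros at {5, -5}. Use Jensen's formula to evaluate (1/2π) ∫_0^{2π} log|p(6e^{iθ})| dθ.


Zeros: -5, 5; r = 6.
Inside |z| < r: -5, 5. Outside (|z| ≥ r): ∅.
p(0) = -25, so log|p(0)| = log(25) = 3.2189.
Apply Jensen: I(r) = log|p(0)| + Σ_k log(r/|z_k|), summed over zeros inside |z| < r.
  log(r/|z_k|) for z_k = 5: log(6/5) = 0.1823
  log(r/|z_k|) for z_k = -5: log(6/5) = 0.1823
Sum over inside zeros: 0.3646.
I(r) = log|p(0)| + (inside sum) = 3.2189 + 0.3646 = 3.5835.
Closed form (all zeros inside, monic): I(r) = n·log(r) = 2·log(6) = 3.5835. ✓

I(r) ≈ 3.5835.


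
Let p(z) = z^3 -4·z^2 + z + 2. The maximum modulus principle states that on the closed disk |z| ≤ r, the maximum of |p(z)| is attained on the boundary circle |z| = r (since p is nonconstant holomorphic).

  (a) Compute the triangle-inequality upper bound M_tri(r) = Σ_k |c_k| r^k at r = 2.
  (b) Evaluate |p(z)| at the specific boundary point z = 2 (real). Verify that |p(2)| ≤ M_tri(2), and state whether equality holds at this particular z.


Coefficients: c_0 = 2, c_1 = 1, c_2 = -4, c_3 = 1. Radius r = 2.
Part (a). Triangle bound: M_tri(r) = Σ_k |c_k| r^k
  = |2|·2^0 + |1|·2^1 + |-4|·2^2 + |1|·2^3
  = 2 + 2 + 16 + 8 = 28.
This bounds M(r) := max_{|z|=r} |p(z)| from above; equality holds iff all terms c_k z^k can be made to align in phase at a single z on |z|=r.
Part (b). At z = 2 (real, on the circle |z| = r):
  p(2) = (2)·2^0 + (1)·2^1 + (-4)·2^2 + (1)·2^3 = -4.
  |p(2)| = 4.
Check: |p(2)| = 4 ≤ 28 = M_tri(2). ✓ Equality does not hold at z = 2 (the coefficients have mixed signs, so the terms do not all align in phase there).

M_tri(2) = 28; |p(2)| = 4; equality at z=2: no.


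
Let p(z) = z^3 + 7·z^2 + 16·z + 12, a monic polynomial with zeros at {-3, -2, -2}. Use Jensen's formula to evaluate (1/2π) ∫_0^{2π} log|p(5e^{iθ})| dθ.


Zeros: -3, -2, -2; r = 5.
Inside |z| < r: -3, -2, -2. Outside (|z| ≥ r): ∅.
p(0) = 12, so log|p(0)| = log(12) = 2.4849.
Apply Jensen: I(r) = log|p(0)| + Σ_k log(r/|z_k|), summed over zeros inside |z| < r.
  log(r/|z_k|) for z_k = -3: log(5/3) = 0.5108
  log(r/|z_k|) for z_k = -2: log(5/2) = 0.9163
  log(r/|z_k|) for z_k = -2: log(5/2) = 0.9163
Sum over inside zeros: 2.3434.
I(r) = log|p(0)| + (inside sum) = 2.4849 + 2.3434 = 4.8283.
Closed form (all zeros inside, monic): I(r) = n·log(r) = 3·log(5) = 4.8283. ✓

I(r) ≈ 4.8283.


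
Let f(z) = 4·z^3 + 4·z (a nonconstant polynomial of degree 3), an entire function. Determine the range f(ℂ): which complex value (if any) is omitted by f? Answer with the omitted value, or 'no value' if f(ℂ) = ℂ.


Little Picard bounds the complement of f(ℂ) to at most one point.
For every w ∈ ℂ, the equation p(z) − w = 0 is a nonconstant polynomial in z and hence has at least one root by the fundamental theorem of algebra. So p is surjective onto ℂ, omitting no value.

Omitted value: no value.


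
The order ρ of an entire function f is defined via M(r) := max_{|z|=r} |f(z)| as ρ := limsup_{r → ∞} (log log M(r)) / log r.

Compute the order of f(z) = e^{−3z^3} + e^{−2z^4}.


Each summand is entire of order 3 and 4 respectively (as in the single-exponential case). The order of a sum is at most the max of the orders, so ρ ≤ 4. For the lower bound: on |z|=r choose arg z so that -2z^4 is real positive; then |e^{-2z^4}| = e^{2r^4} while |e^{-3z^3}| ≤ e^{3r^3} = o(e^{2r^4}). So |f| ≥ e^{2r^4}(1 − o(1)) and ρ ≥ 4. Hence ρ = max(3, 4) = 4.
Therefore ρ = 4.

Order ρ = 4.
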